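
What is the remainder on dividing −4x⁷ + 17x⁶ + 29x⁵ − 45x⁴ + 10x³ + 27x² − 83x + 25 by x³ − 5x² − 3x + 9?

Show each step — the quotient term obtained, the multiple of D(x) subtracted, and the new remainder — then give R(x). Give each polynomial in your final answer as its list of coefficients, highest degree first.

Step 1: lead(−4x⁷ + 17x⁶ + 29x⁵ − 45x⁴ + 10x³ + 27x² − 83x + 25) ÷ lead(D) = −4x⁷ ÷ x³ = −4x⁴. Subtract (−4x⁴)·D = −4x⁷ + 20x⁶ + 12x⁵ − 36x⁴. Remainder: −3x⁶ + 17x⁵ − 9x⁴ + 10x³ + 27x² − 83x + 25.
Step 2: lead(−3x⁶ + 17x⁵ − 9x⁴ + 10x³ + 27x² − 83x + 25) ÷ lead(D) = −3x⁶ ÷ x³ = −3x³. Subtract (−3x³)·D = −3x⁶ + 15x⁵ + 9x⁴ − 27x³. Remainder: 2x⁵ − 18x⁴ + 37x³ + 27x² − 83x + 25.
Step 3: lead(2x⁵ − 18x⁴ + 37x³ + 27x² − 83x + 25) ÷ lead(D) = 2x⁵ ÷ x³ = 2x². Subtract (2x²)·D = 2x⁵ − 10x⁴ − 6x³ + 18x². Remainder: −8x⁴ + 43x³ + 9x² − 83x + 25.
Step 4: lead(−8x⁴ + 43x³ + 9x² − 83x + 25) ÷ lead(D) = −8x⁴ ÷ x³ = −8x. Subtract (−8x)·D = −8x⁴ + 40x³ + 24x² − 72x. Remainder: 3x³ − 15x² − 11x + 25.
Step 5: lead(3x³ − 15x² − 11x + 25) ÷ lead(D) = 3x³ ÷ x³ = 3. Subtract (3)·D = 3x³ − 15x² − 9x + 27. Remainder: −2x − 2.

R = [-2, -2]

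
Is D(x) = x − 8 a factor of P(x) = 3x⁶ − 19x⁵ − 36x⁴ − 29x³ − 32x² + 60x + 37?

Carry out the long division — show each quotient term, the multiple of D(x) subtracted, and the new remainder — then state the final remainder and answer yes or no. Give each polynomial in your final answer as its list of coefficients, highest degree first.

R = [5], so D(x) is not a factor of P(x). no

Step 1: lead(3x⁶ − 19x⁵ − 36x⁴ − 29x³ − 32x² + 60x + 37) ÷ lead(D) = 3x⁶ ÷ x = 3x⁵. Subtract (3x⁵)·D = 3x⁶ − 24x⁵. Remainder: 5x⁵ − 36x⁴ − 29x³ − 32x² + 60x + 37.
Step 2: lead(5x⁵ − 36x⁴ − 29x³ − 32x² + 60x + 37) ÷ lead(D) = 5x⁵ ÷ x = 5x⁴. Subtract (5x⁴)·D = 5x⁵ − 40x⁴. Remainder: 4x⁴ − 29x³ − 32x² + 60x + 37.
Step 3: lead(4x⁴ − 29x³ − 32x² + 60x + 37) ÷ lead(D) = 4x⁴ ÷ x = 4x³. Subtract (4x³)·D = 4x⁴ − 32x³. Remainder: 3x³ − 32x² + 60x + 37.
Step 4: lead(3x³ − 32x² + 60x + 37) ÷ lead(D) = 3x³ ÷ x = 3x². Subtract (3x²)·D = 3x³ − 24x². Remainder: −8x² + 60x + 37.
Step 5: lead(−8x² + 60x + 37) ÷ lead(D) = −8x² ÷ x = −8x. Subtract (−8x)·D = −8x² + 64x. Remainder: −4x + 37.
Step 6: lead(−4x + 37) ÷ lead(D) = −4x ÷ x = −4. Subtract (−4)·D = −4x + 32. Remainder: 5.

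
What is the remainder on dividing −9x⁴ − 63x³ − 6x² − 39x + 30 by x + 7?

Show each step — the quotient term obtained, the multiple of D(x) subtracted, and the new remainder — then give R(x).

Step 1: lead(−9x⁴ − 63x³ − 6x² − 39x + 30) ÷ lead(D) = −9x⁴ ÷ x = −9x³. Subtract (−9x³)·D = −9x⁴ − 63x³. Remainder: −6x² − 39x + 30.
Step 2: lead(−6x² − 39x + 30) ÷ lead(D) = −6x² ÷ x = −6x. Subtract (−6x)·D = −6x² − 42x. Remainder: 3x + 30.
Step 3: lead(3x + 30) ÷ lead(D) = 3x ÷ x = 3. Subtract (3)·D = 3x + 21. Remainder: 9.

R(x) = 9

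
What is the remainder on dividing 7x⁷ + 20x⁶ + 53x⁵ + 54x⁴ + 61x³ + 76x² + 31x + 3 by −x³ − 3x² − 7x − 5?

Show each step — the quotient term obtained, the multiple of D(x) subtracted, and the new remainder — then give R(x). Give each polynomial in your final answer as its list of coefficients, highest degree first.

Step 1: lead(7x⁷ + 20x⁶ + 53x⁵ + 54x⁴ + 61x³ + 76x² + 31x + 3) ÷ lead(D) = 7x⁷ ÷ −x³ = −7x⁴. Subtract (−7x⁴)·D = 7x⁷ + 21x⁶ + 49x⁵ + 35x⁴. Remainder: −x⁶ + 4x⁵ + 19x⁴ + 61x³ + 76x² + 31x + 3.
Step 2: lead(−x⁶ + 4x⁵ + 19x⁴ + 61x³ + 76x² + 31x + 3) ÷ lead(D) = −x⁶ ÷ −x³ = x³. Subtract (x³)·D = −x⁶ − 3x⁵ − 7x⁴ − 5x³. Remainder: 7x⁵ + 26x⁴ + 66x³ + 76x² + 31x + 3.
Step 3: lead(7x⁵ + 26x⁴ + 66x³ + 76x² + 31x + 3) ÷ lead(D) = 7x⁵ ÷ −x³ = −7x². Subtract (−7x²)·D = 7x⁵ + 21x⁴ + 49x³ + 35x². Remainder: 5x⁴ + 17x³ + 41x² + 31x + 3.
Step 4: lead(5x⁴ + 17x³ + 41x² + 31x + 3) ÷ lead(D) = 5x⁴ ÷ −x³ = −5x. Subtract (−5x)·D = 5x⁴ + 15x³ + 35x² + 25x. Remainder: 2x³ + 6x² + 6x + 3.
Step 5: lead(2x³ + 6x² + 6x + 3) ÷ lead(D) = 2x³ ÷ −x³ = −2. Subtract (−2)·D = 2x³ + 6x² + 14x + 10. Remainder: −8x − 7.

R = [-8, -7]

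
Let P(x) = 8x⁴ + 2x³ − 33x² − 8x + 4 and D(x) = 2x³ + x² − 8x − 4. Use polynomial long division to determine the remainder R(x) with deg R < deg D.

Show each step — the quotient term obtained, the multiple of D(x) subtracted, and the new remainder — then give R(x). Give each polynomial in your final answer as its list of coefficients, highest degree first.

Step 1: lead(8x⁴ + 2x³ − 33x² − 8x + 4) ÷ lead(D) = 8x⁴ ÷ 2x³ = 4x. Subtract (4x)·D = 8x⁴ + 4x³ − 32x² − 16x. Remainder: −2x³ − x² + 8x + 4.
Step 2: lead(−2x³ − x² + 8x + 4) ÷ lead(D) = −2x³ ÷ 2x³ = −1. Subtract (−1)·D = −2x³ − x² + 8x + 4. Remainder: 0.

R = [0]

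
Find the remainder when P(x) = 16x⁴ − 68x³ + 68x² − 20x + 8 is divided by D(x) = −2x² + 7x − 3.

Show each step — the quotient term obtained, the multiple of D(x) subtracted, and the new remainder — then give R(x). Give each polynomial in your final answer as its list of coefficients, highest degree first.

Step 1: lead(16x⁴ − 68x³ + 68x² − 20x + 8) ÷ lead(D) = 16x⁴ ÷ −2x² = −8x². Subtract (−8x²)·D = 16x⁴ − 56x³ + 24x². Remainder: −12x³ + 44x² − 20x + 8.
Step 2: lead(−12x³ + 44x² − 20x + 8) ÷ lead(D) = −12x³ ÷ −2x² = 6x. Subtract (6x)·D = −12x³ + 42x² − 18x. Remainder: 2x² − 2x + 8.
Step 3: lead(2x² − 2x + 8) ÷ lead(D) = 2x² ÷ −2x² = −1. Subtract (−1)·D = 2x² − 7x + 3. Remainder: 5x + 5.

R = [5, 5]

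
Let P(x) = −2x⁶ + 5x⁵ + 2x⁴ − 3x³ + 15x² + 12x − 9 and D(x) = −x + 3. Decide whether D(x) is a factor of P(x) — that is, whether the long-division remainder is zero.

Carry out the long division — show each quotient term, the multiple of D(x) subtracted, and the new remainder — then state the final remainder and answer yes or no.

Step 1: lead(−2x⁶ + 5x⁵ + 2x⁴ − 3x³ + 15x² + 12x − 9) ÷ lead(D) = −2x⁶ ÷ −x = 2x⁵. Subtract (2x⁵)·D = −2x⁶ + 6x⁵. Remainder: −x⁵ + 2x⁴ − 3x³ + 15x² + 12x − 9.
Step 2: lead(−x⁵ + 2x⁴ − 3x³ + 15x² + 12x − 9) ÷ lead(D) = −x⁵ ÷ −x = x⁴. Subtract (x⁴)·D = −x⁵ + 3x⁴. Remainder: −x⁴ − 3x³ + 15x² + 12x − 9.
Step 3: lead(−x⁴ − 3x³ + 15x² + 12x − 9) ÷ lead(D) = −x⁴ ÷ −x = x³. Subtract (x³)·D = −x⁴ + 3x³. Remainder: −6x³ + 15x² + 12x − 9.
Step 4: lead(−6x³ + 15x² + 12x − 9) ÷ lead(D) = −6x³ ÷ −x = 6x². Subtract (6x²)·D = −6x³ + 18x². Remainder: −3x² + 12x − 9.
Step 5: lead(−3x² + 12x − 9) ÷ lead(D) = −3x² ÷ −x = 3x. Subtract (3x)·D = −3x² + 9x. Remainder: 3x − 9.
Step 6: lead(3x − 9) ÷ lead(D) = 3x ÷ −x = −3. Subtract (−3)·D = 3x − 9. Remainder: 0.

R(x) = 0, so D(x) is a factor of P(x). yes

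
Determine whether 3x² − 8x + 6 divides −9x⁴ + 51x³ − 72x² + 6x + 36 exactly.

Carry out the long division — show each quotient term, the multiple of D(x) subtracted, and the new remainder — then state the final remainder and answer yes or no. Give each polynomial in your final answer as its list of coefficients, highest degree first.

Step 1: lead(−9x⁴ + 51x³ − 72x² + 6x + 36) ÷ lead(D) = −9x⁴ ÷ 3x² = −3x². Subtract (−3x²)·D = −9x⁴ + 24x³ − 18x². Remainder: 27x³ − 54x² + 6x + 36.
Step 2: lead(27x³ − 54x² + 6x + 36) ÷ lead(D) = 27x³ ÷ 3x² = 9x. Subtract (9x)·D = 27x³ − 72x² + 54x. Remainder: 18x² − 48x + 36.
Step 3: lead(18x² − 48x + 36) ÷ lead(D) = 18x² ÷ 3x² = 6. Subtract (6)·D = 18x² − 48x + 36. Remainder: 0.

R = [0], so D(x) is a factor of P(x). yes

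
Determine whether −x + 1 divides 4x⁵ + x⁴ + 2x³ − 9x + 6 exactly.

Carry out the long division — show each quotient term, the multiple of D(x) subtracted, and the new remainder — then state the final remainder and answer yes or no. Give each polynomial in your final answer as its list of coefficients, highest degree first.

R = [4], so D(x) is not a factor of P(x). no

Step 1: lead(4x⁵ + x⁴ + 2x³ − 9x + 6) ÷ lead(D) = 4x⁵ ÷ −x = −4x⁴. Subtract (−4x⁴)·D = 4x⁵ − 4x⁴. Remainder: 5x⁴ + 2x³ − 9x + 6.
Step 2: lead(5x⁴ + 2x³ − 9x + 6) ÷ lead(D) = 5x⁴ ÷ −x = −5x³. Subtract (−5x³)·D = 5x⁴ − 5x³. Remainder: 7x³ − 9x + 6.
Step 3: lead(7x³ − 9x + 6) ÷ lead(D) = 7x³ ÷ −x = −7x². Subtract (−7x²)·D = 7x³ − 7x². Remainder: 7x² − 9x + 6.
Step 4: lead(7x² − 9x + 6) ÷ lead(D) = 7x² ÷ −x = −7x. Subtract (−7x)·D = 7x² − 7x. Remainder: −2x + 6.
Step 5: lead(−2x + 6) ÷ lead(D) = −2x ÷ −x = 2. Subtract (2)·D = −2x + 2. Remainder: 4.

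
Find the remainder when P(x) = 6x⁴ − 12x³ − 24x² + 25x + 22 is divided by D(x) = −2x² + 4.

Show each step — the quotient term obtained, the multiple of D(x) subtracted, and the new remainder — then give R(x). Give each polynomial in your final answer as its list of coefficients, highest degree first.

R = [1, -2]

Step 1: lead(6x⁴ − 12x³ − 24x² + 25x + 22) ÷ lead(D) = 6x⁴ ÷ −2x² = −3x². Subtract (−3x²)·D = 6x⁴ − 12x². Remainder: −12x³ − 12x² + 25x + 22.
Step 2: lead(−12x³ − 12x² + 25x + 22) ÷ lead(D) = −12x³ ÷ −2x² = 6x. Subtract (6x)·D = −12x³ + 24x. Remainder: −12x² + x + 22.
Step 3: lead(−12x² + x + 22) ÷ lead(D) = −12x² ÷ −2x² = 6. Subtract (6)·D = −12x² + 24. Remainder: x − 2.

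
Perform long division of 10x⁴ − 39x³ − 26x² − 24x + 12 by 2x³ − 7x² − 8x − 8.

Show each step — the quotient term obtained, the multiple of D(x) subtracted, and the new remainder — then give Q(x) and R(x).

Q(x) = 5x − 2; R(x) = −4

Step 1: lead(10x⁴ − 39x³ − 26x² − 24x + 12) ÷ lead(D) = 10x⁴ ÷ 2x³ = 5x. Subtract (5x)·D = 10x⁴ − 35x³ − 40x² − 40x. Remainder: −4x³ + 14x² + 16x + 12.
Step 2: lead(−4x³ + 14x² + 16x + 12) ÷ lead(D) = −4x³ ÷ 2x³ = −2. Subtract (−2)·D = −4x³ + 14x² + 16x + 16. Remainder: −4.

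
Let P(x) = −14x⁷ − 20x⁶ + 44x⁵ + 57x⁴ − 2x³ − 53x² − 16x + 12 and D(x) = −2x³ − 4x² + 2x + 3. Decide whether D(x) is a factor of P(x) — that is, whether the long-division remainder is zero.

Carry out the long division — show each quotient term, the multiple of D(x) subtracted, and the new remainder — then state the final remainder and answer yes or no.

Step 1: lead(−14x⁷ − 20x⁶ + 44x⁵ + 57x⁴ − 2x³ − 53x² − 16x + 12) ÷ lead(D) = −14x⁷ ÷ −2x³ = 7x⁴. Subtract (7x⁴)·D = −14x⁷ − 28x⁶ + 14x⁵ + 21x⁴. Remainder: 8x⁶ + 30x⁵ + 36x⁴ − 2x³ − 53x² − 16x + 12.
Step 2: lead(8x⁶ + 30x⁵ + 36x⁴ − 2x³ − 53x² − 16x + 12) ÷ lead(D) = 8x⁶ ÷ −2x³ = −4x³. Subtract (−4x³)·D = 8x⁶ + 16x⁵ − 8x⁴ − 12x³. Remainder: 14x⁵ + 44x⁴ + 10x³ − 53x² − 16x + 12.
Step 3: lead(14x⁵ + 44x⁴ + 10x³ − 53x² − 16x + 12) ÷ lead(D) = 14x⁵ ÷ −2x³ = −7x². Subtract (−7x²)·D = 14x⁵ + 28x⁴ − 14x³ − 21x². Remainder: 16x⁴ + 24x³ − 32x² − 16x + 12.
Step 4: lead(16x⁴ + 24x³ − 32x² − 16x + 12) ÷ lead(D) = 16x⁴ ÷ −2x³ = −8x. Subtract (−8x)·D = 16x⁴ + 32x³ − 16x² − 24x. Remainder: −8x³ − 16x² + 8x + 12.
Step 5: lead(−8x³ − 16x² + 8x + 12) ÷ lead(D) = −8x³ ÷ −2x³ = 4. Subtract (4)·D = −8x³ − 16x² + 8x + 12. Remainder: 0.

R(x) = 0, so D(x) is a factor of P(x). yes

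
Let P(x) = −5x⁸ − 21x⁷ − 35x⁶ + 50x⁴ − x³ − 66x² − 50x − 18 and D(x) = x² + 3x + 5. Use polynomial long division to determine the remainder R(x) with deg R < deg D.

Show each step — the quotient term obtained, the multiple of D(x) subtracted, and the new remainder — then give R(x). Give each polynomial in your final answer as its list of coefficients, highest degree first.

R = [7]

Step 1: lead(−5x⁸ − 21x⁷ − 35x⁶ + 50x⁴ − x³ − 66x² − 50x − 18) ÷ lead(D) = −5x⁸ ÷ x² = −5x⁶. Subtract (−5x⁶)·D = −5x⁸ − 15x⁷ − 25x⁶. Remainder: −6x⁷ − 10x⁶ + 50x⁴ − x³ − 66x² − 50x − 18.
Step 2: lead(−6x⁷ − 10x⁶ + 50x⁴ − x³ − 66x² − 50x − 18) ÷ lead(D) = −6x⁷ ÷ x² = −6x⁵. Subtract (−6x⁵)·D = −6x⁷ − 18x⁶ − 30x⁵. Remainder: 8x⁶ + 30x⁵ + 50x⁴ − x³ − 66x² − 50x − 18.
Step 3: lead(8x⁶ + 30x⁵ + 50x⁴ − x³ − 66x² − 50x − 18) ÷ lead(D) = 8x⁶ ÷ x² = 8x⁴. Subtract (8x⁴)·D = 8x⁶ + 24x⁵ + 40x⁴. Remainder: 6x⁵ + 10x⁴ − x³ − 66x² − 50x − 18.
Step 4: lead(6x⁵ + 10x⁴ − x³ − 66x² − 50x − 18) ÷ lead(D) = 6x⁵ ÷ x² = 6x³. Subtract (6x³)·D = 6x⁵ + 18x⁴ + 30x³. Remainder: −8x⁴ − 31x³ − 66x² − 50x − 18.
Step 5: lead(−8x⁴ − 31x³ − 66x² − 50x − 18) ÷ lead(D) = −8x⁴ ÷ x² = −8x². Subtract (−8x²)·D = −8x⁴ − 24x³ − 40x². Remainder: −7x³ − 26x² − 50x − 18.
Step 6: lead(−7x³ − 26x² − 50x − 18) ÷ lead(D) = −7x³ ÷ x² = −7x. Subtract (−7x)·D = −7x³ − 21x² − 35x. Remainder: −5x² − 15x − 18.
Step 7: lead(−5x² − 15x − 18) ÷ lead(D) = −5x² ÷ x² = −5. Subtract (−5)·D = −5x² − 15x − 25. Remainder: 7.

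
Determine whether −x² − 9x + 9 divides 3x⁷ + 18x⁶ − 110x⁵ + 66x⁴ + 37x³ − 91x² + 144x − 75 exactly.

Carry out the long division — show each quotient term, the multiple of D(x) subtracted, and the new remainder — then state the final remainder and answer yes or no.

R(x) = −3, so D(x) is not a factor of P(x). no

Step 1: lead(3x⁷ + 18x⁶ − 110x⁵ + 66x⁴ + 37x³ − 91x² + 144x − 75) ÷ lead(D) = 3x⁷ ÷ −x² = −3x⁵. Subtract (−3x⁵)·D = 3x⁷ + 27x⁶ − 27x⁵. Remainder: −9x⁶ − 83x⁵ + 66x⁴ + 37x³ − 91x² + 144x − 75.
Step 2: lead(−9x⁶ − 83x⁵ + 66x⁴ + 37x³ − 91x² + 144x − 75) ÷ lead(D) = −9x⁶ ÷ −x² = 9x⁴. Subtract (9x⁴)·D = −9x⁶ − 81x⁵ + 81x⁴. Remainder: −2x⁵ − 15x⁴ + 37x³ − 91x² + 144x − 75.
Step 3: lead(−2x⁵ − 15x⁴ + 37x³ − 91x² + 144x − 75) ÷ lead(D) = −2x⁵ ÷ −x² = 2x³. Subtract (2x³)·D = −2x⁵ − 18x⁴ + 18x³. Remainder: 3x⁴ + 19x³ − 91x² + 144x − 75.
Step 4: lead(3x⁴ + 19x³ − 91x² + 144x − 75) ÷ lead(D) = 3x⁴ ÷ −x² = −3x². Subtract (−3x²)·D = 3x⁴ + 27x³ − 27x². Remainder: −8x³ − 64x² + 144x − 75.
Step 5: lead(−8x³ − 64x² + 144x − 75) ÷ lead(D) = −8x³ ÷ −x² = 8x. Subtract (8x)·D = −8x³ − 72x² + 72x. Remainder: 8x² + 72x − 75.
Step 6: lead(8x² + 72x − 75) ÷ lead(D) = 8x² ÷ −x² = −8. Subtract (−8)·D = 8x² + 72x − 72. Remainder: −3.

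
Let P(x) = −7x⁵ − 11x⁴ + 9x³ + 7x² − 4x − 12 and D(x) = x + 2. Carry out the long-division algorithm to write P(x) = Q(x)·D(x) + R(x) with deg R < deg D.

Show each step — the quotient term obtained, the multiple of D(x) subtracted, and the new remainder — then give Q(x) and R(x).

Step 1: lead(−7x⁵ − 11x⁴ + 9x³ + 7x² − 4x − 12) ÷ lead(D) = −7x⁵ ÷ x = −7x⁴. Subtract (−7x⁴)·D = −7x⁵ − 14x⁴. Remainder: 3x⁴ + 9x³ + 7x² − 4x − 12.
Step 2: lead(3x⁴ + 9x³ + 7x² − 4x − 12) ÷ lead(D) = 3x⁴ ÷ x = 3x³. Subtract (3x³)·D = 3x⁴ + 6x³. Remainder: 3x³ + 7x² − 4x − 12.
Step 3: lead(3x³ + 7x² − 4x − 12) ÷ lead(D) = 3x³ ÷ x = 3x². Subtract (3x²)·D = 3x³ + 6x². Remainder: x² − 4x − 12.
Step 4: lead(x² − 4x − 12) ÷ lead(D) = x² ÷ x = x. Subtract (x)·D = x² + 2x. Remainder: −6x − 12.
Step 5: lead(−6x − 12) ÷ lead(D) = −6x ÷ x = −6. Subtract (−6)·D = −6x − 12. Remainder: 0.

Q(x) = −7x⁴ + 3x³ + 3x² + x − 6; R(x) = 0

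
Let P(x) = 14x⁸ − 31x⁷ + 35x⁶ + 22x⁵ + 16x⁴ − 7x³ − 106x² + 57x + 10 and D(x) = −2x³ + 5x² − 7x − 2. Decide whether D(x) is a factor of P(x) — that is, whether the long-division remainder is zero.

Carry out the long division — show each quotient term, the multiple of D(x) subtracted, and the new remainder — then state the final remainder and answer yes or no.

R(x) = 4x² + 8x − 8, so D(x) is not a factor of P(x). no

Step 1: lead(14x⁸ − 31x⁷ + 35x⁶ + 22x⁵ + 16x⁴ − 7x³ − 106x² + 57x + 10) ÷ lead(D) = 14x⁸ ÷ −2x³ = −7x⁵. Subtract (−7x⁵)·D = 14x⁸ − 35x⁷ + 49x⁶ + 14x⁵. Remainder: 4x⁷ − 14x⁶ + 8x⁵ + 16x⁴ − 7x³ − 106x² + 57x + 10.
Step 2: lead(4x⁷ − 14x⁶ + 8x⁵ + 16x⁴ − 7x³ − 106x² + 57x + 10) ÷ lead(D) = 4x⁷ ÷ −2x³ = −2x⁴. Subtract (−2x⁴)·D = 4x⁷ − 10x⁶ + 14x⁵ + 4x⁴. Remainder: −4x⁶ − 6x⁵ + 12x⁴ − 7x³ − 106x² + 57x + 10.
Step 3: lead(−4x⁶ − 6x⁵ + 12x⁴ − 7x³ − 106x² + 57x + 10) ÷ lead(D) = −4x⁶ ÷ −2x³ = 2x³. Subtract (2x³)·D = −4x⁶ + 10x⁵ − 14x⁴ − 4x³. Remainder: −16x⁵ + 26x⁴ − 3x³ − 106x² + 57x + 10.
Step 4: lead(−16x⁵ + 26x⁴ − 3x³ − 106x² + 57x + 10) ÷ lead(D) = −16x⁵ ÷ −2x³ = 8x². Subtract (8x²)·D = −16x⁵ + 40x⁴ − 56x³ − 16x². Remainder: −14x⁴ + 53x³ − 90x² + 57x + 10.
Step 5: lead(−14x⁴ + 53x³ − 90x² + 57x + 10) ÷ lead(D) = −14x⁴ ÷ −2x³ = 7x. Subtract (7x)·D = −14x⁴ + 35x³ − 49x² − 14x. Remainder: 18x³ − 41x² + 71x + 10.
Step 6: lead(18x³ − 41x² + 71x + 10) ÷ lead(D) = 18x³ ÷ −2x³ = −9. Subtract (−9)·D = 18x³ − 45x² + 63x + 18. Remainder: 4x² + 8x − 8.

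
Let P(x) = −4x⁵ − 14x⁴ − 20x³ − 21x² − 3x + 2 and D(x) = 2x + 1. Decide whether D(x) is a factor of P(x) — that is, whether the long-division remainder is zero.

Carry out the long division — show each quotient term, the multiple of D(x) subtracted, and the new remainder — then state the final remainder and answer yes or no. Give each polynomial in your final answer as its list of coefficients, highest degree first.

R = [0], so D(x) is a factor of P(x). yes

Step 1: lead(−4x⁵ − 14x⁴ − 20x³ − 21x² − 3x + 2) ÷ lead(D) = −4x⁵ ÷ 2x = −2x⁴. Subtract (−2x⁴)·D = −4x⁵ − 2x⁴. Remainder: −12x⁴ − 20x³ − 21x² − 3x + 2.
Step 2: lead(−12x⁴ − 20x³ − 21x² − 3x + 2) ÷ lead(D) = −12x⁴ ÷ 2x = −6x³. Subtract (−6x³)·D = −12x⁴ − 6x³. Remainder: −14x³ − 21x² − 3x + 2.
Step 3: lead(−14x³ − 21x² − 3x + 2) ÷ lead(D) = −14x³ ÷ 2x = −7x². Subtract (−7x²)·D = −14x³ − 7x². Remainder: −14x² − 3x + 2.
Step 4: lead(−14x² − 3x + 2) ÷ lead(D) = −14x² ÷ 2x = −7x. Subtract (−7x)·D = −14x² − 7x. Remainder: 4x + 2.
Step 5: lead(4x + 2) ÷ lead(D) = 4x ÷ 2x = 2. Subtract (2)·D = 4x + 2. Remainder: 0.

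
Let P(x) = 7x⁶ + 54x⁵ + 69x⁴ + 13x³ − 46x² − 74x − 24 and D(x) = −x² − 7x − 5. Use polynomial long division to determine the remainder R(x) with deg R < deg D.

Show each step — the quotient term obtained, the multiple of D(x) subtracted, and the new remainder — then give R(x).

Step 1: lead(7x⁶ + 54x⁵ + 69x⁴ + 13x³ − 46x² − 74x − 24) ÷ lead(D) = 7x⁶ ÷ −x² = −7x⁴. Subtract (−7x⁴)·D = 7x⁶ + 49x⁵ + 35x⁴. Remainder: 5x⁵ + 34x⁴ + 13x³ − 46x² − 74x − 24.
Step 2: lead(5x⁵ + 34x⁴ + 13x³ − 46x² − 74x − 24) ÷ lead(D) = 5x⁵ ÷ −x² = −5x³. Subtract (−5x³)·D = 5x⁵ + 35x⁴ + 25x³. Remainder: −x⁴ − 12x³ − 46x² − 74x − 24.
Step 3: lead(−x⁴ − 12x³ − 46x² − 74x − 24) ÷ lead(D) = −x⁴ ÷ −x² = x². Subtract (x²)·D = −x⁴ − 7x³ − 5x². Remainder: −5x³ − 41x² − 74x − 24.
Step 4: lead(−5x³ − 41x² − 74x − 24) ÷ lead(D) = −5x³ ÷ −x² = 5x. Subtract (5x)·D = −5x³ − 35x² − 25x. Remainder: −6x² − 49x − 24.
Step 5: lead(−6x² − 49x − 24) ÷ lead(D) = −6x² ÷ −x² = 6. Subtract (6)·D = −6x² − 42x − 30. Remainder: −7x + 6.

R(x) = −7x + 6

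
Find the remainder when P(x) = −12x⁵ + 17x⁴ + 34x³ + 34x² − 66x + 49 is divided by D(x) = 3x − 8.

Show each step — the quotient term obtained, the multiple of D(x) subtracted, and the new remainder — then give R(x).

R(x) = 1

Step 1: lead(−12x⁵ + 17x⁴ + 34x³ + 34x² − 66x + 49) ÷ lead(D) = −12x⁵ ÷ 3x = −4x⁴. Subtract (−4x⁴)·D = −12x⁵ + 32x⁴. Remainder: −15x⁴ + 34x³ + 34x² − 66x + 49.
Step 2: lead(−15x⁴ + 34x³ + 34x² − 66x + 49) ÷ lead(D) = −15x⁴ ÷ 3x = −5x³. Subtract (−5x³)·D = −15x⁴ + 40x³. Remainder: −6x³ + 34x² − 66x + 49.
Step 3: lead(−6x³ + 34x² − 66x + 49) ÷ lead(D) = −6x³ ÷ 3x = −2x². Subtract (−2x²)·D = −6x³ + 16x². Remainder: 18x² − 66x + 49.
Step 4: lead(18x² − 66x + 49) ÷ lead(D) = 18x² ÷ 3x = 6x. Subtract (6x)·D = 18x² − 48x. Remainder: −18x + 49.
Step 5: lead(−18x + 49) ÷ lead(D) = −18x ÷ 3x = −6. Subtract (−6)·D = −18x + 48. Remainder: 1.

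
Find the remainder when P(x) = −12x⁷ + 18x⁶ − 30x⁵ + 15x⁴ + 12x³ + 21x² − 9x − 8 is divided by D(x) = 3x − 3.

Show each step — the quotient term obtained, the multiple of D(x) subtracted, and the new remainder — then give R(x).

Step 1: lead(−12x⁷ + 18x⁶ − 30x⁵ + 15x⁴ + 12x³ + 21x² − 9x − 8) ÷ lead(D) = −12x⁷ ÷ 3x = −4x⁶. Subtract (−4x⁶)·D = −12x⁷ + 12x⁶. Remainder: 6x⁶ − 30x⁵ + 15x⁴ + 12x³ + 21x² − 9x − 8.
Step 2: lead(6x⁶ − 30x⁵ + 15x⁴ + 12x³ + 21x² − 9x − 8) ÷ lead(D) = 6x⁶ ÷ 3x = 2x⁵. Subtract (2x⁵)·D = 6x⁶ − 6x⁵. Remainder: −24x⁵ + 15x⁴ + 12x³ + 21x² − 9x − 8.
Step 3: lead(−24x⁵ + 15x⁴ + 12x³ + 21x² − 9x − 8) ÷ lead(D) = −24x⁵ ÷ 3x = −8x⁴. Subtract (−8x⁴)·D = −24x⁵ + 24x⁴. Remainder: −9x⁴ + 12x³ + 21x² − 9x − 8.
Step 4: lead(−9x⁴ + 12x³ + 21x² − 9x − 8) ÷ lead(D) = −9x⁴ ÷ 3x = −3x³. Subtract (−3x³)·D = −9x⁴ + 9x³. Remainder: 3x³ + 21x² − 9x − 8.
Step 5: lead(3x³ + 21x² − 9x − 8) ÷ lead(D) = 3x³ ÷ 3x = x². Subtract (x²)·D = 3x³ − 3x². Remainder: 24x² − 9x − 8.
Step 6: lead(24x² − 9x − 8) ÷ lead(D) = 24x² ÷ 3x = 8x. Subtract (8x)·D = 24x² − 24x. Remainder: 15x − 8.
Step 7: lead(15x − 8) ÷ lead(D) = 15x ÷ 3x = 5. Subtract (5)·D = 15x − 15. Remainder: 7.

R(x) = 7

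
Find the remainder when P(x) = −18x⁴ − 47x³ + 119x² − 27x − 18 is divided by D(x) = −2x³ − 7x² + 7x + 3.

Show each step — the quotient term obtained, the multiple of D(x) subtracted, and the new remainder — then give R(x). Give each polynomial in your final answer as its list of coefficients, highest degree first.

Step 1: lead(−18x⁴ − 47x³ + 119x² − 27x − 18) ÷ lead(D) = −18x⁴ ÷ −2x³ = 9x. Subtract (9x)·D = −18x⁴ − 63x³ + 63x² + 27x. Remainder: 16x³ + 56x² − 54x − 18.
Step 2: lead(16x³ + 56x² − 54x − 18) ÷ lead(D) = 16x³ ÷ −2x³ = −8. Subtract (−8)·D = 16x³ + 56x² − 56x − 24. Remainder: 2x + 6.

R = [2, 6]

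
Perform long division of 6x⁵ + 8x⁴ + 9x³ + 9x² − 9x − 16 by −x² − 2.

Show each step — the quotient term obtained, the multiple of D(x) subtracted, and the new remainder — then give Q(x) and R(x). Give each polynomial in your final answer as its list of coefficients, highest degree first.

Step 1: lead(6x⁵ + 8x⁴ + 9x³ + 9x² − 9x − 16) ÷ lead(D) = 6x⁵ ÷ −x² = −6x³. Subtract (−6x³)·D = 6x⁵ + 12x³. Remainder: 8x⁴ − 3x³ + 9x² − 9x − 16.
Step 2: lead(8x⁴ − 3x³ + 9x² − 9x − 16) ÷ lead(D) = 8x⁴ ÷ −x² = −8x². Subtract (−8x²)·D = 8x⁴ + 16x². Remainder: −3x³ − 7x² − 9x − 16.
Step 3: lead(−3x³ − 7x² − 9x − 16) ÷ lead(D) = −3x³ ÷ −x² = 3x. Subtract (3x)·D = −3x³ − 6x. Remainder: −7x² − 3x − 16.
Step 4: lead(−7x² − 3x − 16) ÷ lead(D) = −7x² ÷ −x² = 7. Subtract (7)·D = −7x² − 14. Remainder: −3x − 2.

Q = [-6, -8, 3, 7]; R = [-3, -2]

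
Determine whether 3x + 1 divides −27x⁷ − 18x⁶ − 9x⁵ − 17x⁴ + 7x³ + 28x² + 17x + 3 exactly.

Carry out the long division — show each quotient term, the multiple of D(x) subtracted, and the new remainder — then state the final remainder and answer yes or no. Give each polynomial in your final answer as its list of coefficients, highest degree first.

R = [0], so D(x) is a factor of P(x). yes

Step 1: lead(−27x⁷ − 18x⁶ − 9x⁵ − 17x⁴ + 7x³ + 28x² + 17x + 3) ÷ lead(D) = −27x⁷ ÷ 3x = −9x⁶. Subtract (−9x⁶)·D = −27x⁷ − 9x⁶. Remainder: −9x⁶ − 9x⁵ − 17x⁴ + 7x³ + 28x² + 17x + 3.
Step 2: lead(−9x⁶ − 9x⁵ − 17x⁴ + 7x³ + 28x² + 17x + 3) ÷ lead(D) = −9x⁶ ÷ 3x = −3x⁵. Subtract (−3x⁵)·D = −9x⁶ − 3x⁵. Remainder: −6x⁵ − 17x⁴ + 7x³ + 28x² + 17x + 3.
Step 3: lead(−6x⁵ − 17x⁴ + 7x³ + 28x² + 17x + 3) ÷ lead(D) = −6x⁵ ÷ 3x = −2x⁴. Subtract (−2x⁴)·D = −6x⁵ − 2x⁴. Remainder: −15x⁴ + 7x³ + 28x² + 17x + 3.
Step 4: lead(−15x⁴ + 7x³ + 28x² + 17x + 3) ÷ lead(D) = −15x⁴ ÷ 3x = −5x³. Subtract (−5x³)·D = −15x⁴ − 5x³. Remainder: 12x³ + 28x² + 17x + 3.
Step 5: lead(12x³ + 28x² + 17x + 3) ÷ lead(D) = 12x³ ÷ 3x = 4x². Subtract (4x²)·D = 12x³ + 4x². Remainder: 24x² + 17x + 3.
Step 6: lead(24x² + 17x + 3) ÷ lead(D) = 24x² ÷ 3x = 8x. Subtract (8x)·D = 24x² + 8x. Remainder: 9x + 3.
Step 7: lead(9x + 3) ÷ lead(D) = 9x ÷ 3x = 3. Subtract (3)·D = 9x + 3. Remainder: 0.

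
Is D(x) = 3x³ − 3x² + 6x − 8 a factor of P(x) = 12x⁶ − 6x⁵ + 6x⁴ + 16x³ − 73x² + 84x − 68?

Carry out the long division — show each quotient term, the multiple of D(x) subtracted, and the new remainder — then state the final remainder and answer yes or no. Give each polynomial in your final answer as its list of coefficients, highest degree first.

R = [-9, 4, -4], so D(x) is not a factor of P(x). no

Step 1: lead(12x⁶ − 6x⁵ + 6x⁴ + 16x³ − 73x² + 84x − 68) ÷ lead(D) = 12x⁶ ÷ 3x³ = 4x³. Subtract (4x³)·D = 12x⁶ − 12x⁵ + 24x⁴ − 32x³. Remainder: 6x⁵ − 18x⁴ + 48x³ − 73x² + 84x − 68.
Step 2: lead(6x⁵ − 18x⁴ + 48x³ − 73x² + 84x − 68) ÷ lead(D) = 6x⁵ ÷ 3x³ = 2x². Subtract (2x²)·D = 6x⁵ − 6x⁴ + 12x³ − 16x². Remainder: −12x⁴ + 36x³ − 57x² + 84x − 68.
Step 3: lead(−12x⁴ + 36x³ − 57x² + 84x − 68) ÷ lead(D) = −12x⁴ ÷ 3x³ = −4x. Subtract (−4x)·D = −12x⁴ + 12x³ − 24x² + 32x. Remainder: 24x³ − 33x² + 52x − 68.
Step 4: lead(24x³ − 33x² + 52x − 68) ÷ lead(D) = 24x³ ÷ 3x³ = 8. Subtract (8)·D = 24x³ − 24x² + 48x − 64. Remainder: −9x² + 4x − 4.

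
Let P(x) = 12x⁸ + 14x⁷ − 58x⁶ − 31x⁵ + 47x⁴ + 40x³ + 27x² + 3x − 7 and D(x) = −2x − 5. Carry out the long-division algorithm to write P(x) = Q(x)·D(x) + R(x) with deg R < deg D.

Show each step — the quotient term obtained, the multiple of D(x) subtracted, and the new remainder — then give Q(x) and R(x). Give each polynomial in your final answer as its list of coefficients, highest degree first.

Step 1: lead(12x⁸ + 14x⁷ − 58x⁶ − 31x⁵ + 47x⁴ + 40x³ + 27x² + 3x − 7) ÷ lead(D) = 12x⁸ ÷ −2x = −6x⁷. Subtract (−6x⁷)·D = 12x⁸ + 30x⁷. Remainder: −16x⁷ − 58x⁶ − 31x⁵ + 47x⁴ + 40x³ + 27x² + 3x − 7.
Step 2: lead(−16x⁷ − 58x⁶ − 31x⁵ + 47x⁴ + 40x³ + 27x² + 3x − 7) ÷ lead(D) = −16x⁷ ÷ −2x = 8x⁶. Subtract (8x⁶)·D = −16x⁷ − 40x⁶. Remainder: −18x⁶ − 31x⁵ + 47x⁴ + 40x³ + 27x² + 3x − 7.
Step 3: lead(−18x⁶ − 31x⁵ + 47x⁴ + 40x³ + 27x² + 3x − 7) ÷ lead(D) = −18x⁶ ÷ −2x = 9x⁵. Subtract (9x⁵)·D = −18x⁶ − 45x⁵. Remainder: 14x⁵ + 47x⁴ + 40x³ + 27x² + 3x − 7.
Step 4: lead(14x⁵ + 47x⁴ + 40x³ + 27x² + 3x − 7) ÷ lead(D) = 14x⁵ ÷ −2x = −7x⁴. Subtract (−7x⁴)·D = 14x⁵ + 35x⁴. Remainder: 12x⁴ + 40x³ + 27x² + 3x − 7.
Step 5: lead(12x⁴ + 40x³ + 27x² + 3x − 7) ÷ lead(D) = 12x⁴ ÷ −2x = −6x³. Subtract (−6x³)·D = 12x⁴ + 30x³. Remainder: 10x³ + 27x² + 3x − 7.
Step 6: lead(10x³ + 27x² + 3x − 7) ÷ lead(D) = 10x³ ÷ −2x = −5x². Subtract (−5x²)·D = 10x³ + 25x². Remainder: 2x² + 3x − 7.
Step 7: lead(2x² + 3x − 7) ÷ lead(D) = 2x² ÷ −2x = −x. Subtract (−x)·D = 2x² + 5x. Remainder: −2x − 7.
Step 8: lead(−2x − 7) ÷ lead(D) = −2x ÷ −2x = 1. Subtract (1)·D = −2x − 5. Remainder: −2.

Q = [-6, 8, 9, -7, -6, -5, -1, 1]; R = [-2]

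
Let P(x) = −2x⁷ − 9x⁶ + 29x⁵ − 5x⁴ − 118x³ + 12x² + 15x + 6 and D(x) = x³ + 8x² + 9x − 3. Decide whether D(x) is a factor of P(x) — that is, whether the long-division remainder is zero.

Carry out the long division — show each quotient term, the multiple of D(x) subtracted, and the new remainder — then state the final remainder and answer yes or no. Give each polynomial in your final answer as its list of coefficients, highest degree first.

Step 1: lead(−2x⁷ − 9x⁶ + 29x⁵ − 5x⁴ − 118x³ + 12x² + 15x + 6) ÷ lead(D) = −2x⁷ ÷ x³ = −2x⁴. Subtract (−2x⁴)·D = −2x⁷ − 16x⁶ − 18x⁵ + 6x⁴. Remainder: 7x⁶ + 47x⁵ − 11x⁴ − 118x³ + 12x² + 15x + 6.
Step 2: lead(7x⁶ + 47x⁵ − 11x⁴ − 118x³ + 12x² + 15x + 6) ÷ lead(D) = 7x⁶ ÷ x³ = 7x³. Subtract (7x³)·D = 7x⁶ + 56x⁵ + 63x⁴ − 21x³. Remainder: −9x⁵ − 74x⁴ − 97x³ + 12x² + 15x + 6.
Step 3: lead(−9x⁵ − 74x⁴ − 97x³ + 12x² + 15x + 6) ÷ lead(D) = −9x⁵ ÷ x³ = −9x². Subtract (−9x²)·D = −9x⁵ − 72x⁴ − 81x³ + 27x². Remainder: −2x⁴ − 16x³ − 15x² + 15x + 6.
Step 4: lead(−2x⁴ − 16x³ − 15x² + 15x + 6) ÷ lead(D) = −2x⁴ ÷ x³ = −2x. Subtract (−2x)·D = −2x⁴ − 16x³ − 18x² + 6x. Remainder: 3x² + 9x + 6.

R = [3, 9, 6], so D(x) is not a factor of P(x). no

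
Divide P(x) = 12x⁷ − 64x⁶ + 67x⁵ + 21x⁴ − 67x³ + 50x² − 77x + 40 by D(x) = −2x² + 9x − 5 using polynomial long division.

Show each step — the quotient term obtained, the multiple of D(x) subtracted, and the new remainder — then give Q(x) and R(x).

Q(x) = −6x⁵ + 5x⁴ + 4x³ − 5x² + x − 8; R(x) = 0

Step 1: lead(12x⁷ − 64x⁶ + 67x⁵ + 21x⁴ − 67x³ + 50x² − 77x + 40) ÷ lead(D) = 12x⁷ ÷ −2x² = −6x⁵. Subtract (−6x⁵)·D = 12x⁷ − 54x⁶ + 30x⁵. Remainder: −10x⁶ + 37x⁵ + 21x⁴ − 67x³ + 50x² − 77x + 40.
Step 2: lead(−10x⁶ + 37x⁵ + 21x⁴ − 67x³ + 50x² − 77x + 40) ÷ lead(D) = −10x⁶ ÷ −2x² = 5x⁴. Subtract (5x⁴)·D = −10x⁶ + 45x⁵ − 25x⁴. Remainder: −8x⁵ + 46x⁴ − 67x³ + 50x² − 77x + 40.
Step 3: lead(−8x⁵ + 46x⁴ − 67x³ + 50x² − 77x + 40) ÷ lead(D) = −8x⁵ ÷ −2x² = 4x³. Subtract (4x³)·D = −8x⁵ + 36x⁴ − 20x³. Remainder: 10x⁴ − 47x³ + 50x² − 77x + 40.
Step 4: lead(10x⁴ − 47x³ + 50x² − 77x + 40) ÷ lead(D) = 10x⁴ ÷ −2x² = −5x². Subtract (−5x²)·D = 10x⁴ − 45x³ + 25x². Remainder: −2x³ + 25x² − 77x + 40.
Step 5: lead(−2x³ + 25x² − 77x + 40) ÷ lead(D) = −2x³ ÷ −2x² = x. Subtract (x)·D = −2x³ + 9x² − 5x. Remainder: 16x² − 72x + 40.
Step 6: lead(16x² − 72x + 40) ÷ lead(D) = 16x² ÷ −2x² = −8. Subtract (−8)·D = 16x² − 72x + 40. Remainder: 0.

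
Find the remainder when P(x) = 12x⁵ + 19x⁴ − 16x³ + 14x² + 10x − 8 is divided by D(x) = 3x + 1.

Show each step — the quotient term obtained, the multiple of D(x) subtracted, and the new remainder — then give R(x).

Step 1: lead(12x⁵ + 19x⁴ − 16x³ + 14x² + 10x − 8) ÷ lead(D) = 12x⁵ ÷ 3x = 4x⁴. Subtract (4x⁴)·D = 12x⁵ + 4x⁴. Remainder: 15x⁴ − 16x³ + 14x² + 10x − 8.
Step 2: lead(15x⁴ − 16x³ + 14x² + 10x − 8) ÷ lead(D) = 15x⁴ ÷ 3x = 5x³. Subtract (5x³)·D = 15x⁴ + 5x³. Remainder: −21x³ + 14x² + 10x − 8.
Step 3: lead(−21x³ + 14x² + 10x − 8) ÷ lead(D) = −21x³ ÷ 3x = −7x². Subtract (−7x²)·D = −21x³ − 7x². Remainder: 21x² + 10x − 8.
Step 4: lead(21x² + 10x − 8) ÷ lead(D) = 21x² ÷ 3x = 7x. Subtract (7x)·D = 21x² + 7x. Remainder: 3x − 8.
Step 5: lead(3x − 8) ÷ lead(D) = 3x ÷ 3x = 1. Subtract (1)·D = 3x + 1. Remainder: −9.

R(x) = −9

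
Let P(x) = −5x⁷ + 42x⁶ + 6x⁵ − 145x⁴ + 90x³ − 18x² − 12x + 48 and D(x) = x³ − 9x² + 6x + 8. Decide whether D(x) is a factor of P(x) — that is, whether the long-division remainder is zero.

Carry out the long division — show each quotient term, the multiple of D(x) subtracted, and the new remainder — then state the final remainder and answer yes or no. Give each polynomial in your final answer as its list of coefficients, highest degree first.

Step 1: lead(−5x⁷ + 42x⁶ + 6x⁵ − 145x⁴ + 90x³ − 18x² − 12x + 48) ÷ lead(D) = −5x⁷ ÷ x³ = −5x⁴. Subtract (−5x⁴)·D = −5x⁷ + 45x⁶ − 30x⁵ − 40x⁴. Remainder: −3x⁶ + 36x⁵ − 105x⁴ + 90x³ − 18x² − 12x + 48.
Step 2: lead(−3x⁶ + 36x⁵ − 105x⁴ + 90x³ − 18x² − 12x + 48) ÷ lead(D) = −3x⁶ ÷ x³ = −3x³. Subtract (−3x³)·D = −3x⁶ + 27x⁵ − 18x⁴ − 24x³. Remainder: 9x⁵ − 87x⁴ + 114x³ − 18x² − 12x + 48.
Step 3: lead(9x⁵ − 87x⁴ + 114x³ − 18x² − 12x + 48) ÷ lead(D) = 9x⁵ ÷ x³ = 9x². Subtract (9x²)·D = 9x⁵ − 81x⁴ + 54x³ + 72x². Remainder: −6x⁴ + 60x³ − 90x² − 12x + 48.
Step 4: lead(−6x⁴ + 60x³ − 90x² − 12x + 48) ÷ lead(D) = −6x⁴ ÷ x³ = −6x. Subtract (−6x)·D = −6x⁴ + 54x³ − 36x² − 48x. Remainder: 6x³ − 54x² + 36x + 48.
Step 5: lead(6x³ − 54x² + 36x + 48) ÷ lead(D) = 6x³ ÷ x³ = 6. Subtract (6)·D = 6x³ − 54x² + 36x + 48. Remainder: 0.

R = [0], so D(x) is a factor of P(x). yes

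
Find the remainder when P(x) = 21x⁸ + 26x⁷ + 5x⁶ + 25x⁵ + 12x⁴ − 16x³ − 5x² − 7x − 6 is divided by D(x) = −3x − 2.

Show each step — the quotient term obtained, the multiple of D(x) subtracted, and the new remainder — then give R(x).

R(x) = 0

Step 1: lead(21x⁸ + 26x⁷ + 5x⁶ + 25x⁵ + 12x⁴ − 16x³ − 5x² − 7x − 6) ÷ lead(D) = 21x⁸ ÷ −3x = −7x⁷. Subtract (−7x⁷)·D = 21x⁸ + 14x⁷. Remainder: 12x⁷ + 5x⁶ + 25x⁵ + 12x⁴ − 16x³ − 5x² − 7x − 6.
Step 2: lead(12x⁷ + 5x⁶ + 25x⁵ + 12x⁴ − 16x³ − 5x² − 7x − 6) ÷ lead(D) = 12x⁷ ÷ −3x = −4x⁶. Subtract (−4x⁶)·D = 12x⁷ + 8x⁶. Remainder: −3x⁶ + 25x⁵ + 12x⁴ − 16x³ − 5x² − 7x − 6.
Step 3: lead(−3x⁶ + 25x⁵ + 12x⁴ − 16x³ − 5x² − 7x − 6) ÷ lead(D) = −3x⁶ ÷ −3x = x⁵. Subtract (x⁵)·D = −3x⁶ − 2x⁵. Remainder: 27x⁵ + 12x⁴ − 16x³ − 5x² − 7x − 6.
Step 4: lead(27x⁵ + 12x⁴ − 16x³ − 5x² − 7x − 6) ÷ lead(D) = 27x⁵ ÷ −3x = −9x⁴. Subtract (−9x⁴)·D = 27x⁵ + 18x⁴. Remainder: −6x⁴ − 16x³ − 5x² − 7x − 6.
Step 5: lead(−6x⁴ − 16x³ − 5x² − 7x − 6) ÷ lead(D) = −6x⁴ ÷ −3x = 2x³. Subtract (2x³)·D = −6x⁴ − 4x³. Remainder: −12x³ − 5x² − 7x − 6.
Step 6: lead(−12x³ − 5x² − 7x − 6) ÷ lead(D) = −12x³ ÷ −3x = 4x². Subtract (4x²)·D = −12x³ − 8x². Remainder: 3x² − 7x − 6.
Step 7: lead(3x² − 7x − 6) ÷ lead(D) = 3x² ÷ −3x = −x. Subtract (−x)·D = 3x² + 2x. Remainder: −9x − 6.
Step 8: lead(−9x − 6) ÷ lead(D) = −9x ÷ −3x = 3. Subtract (3)·D = −9x − 6. Remainder: 0.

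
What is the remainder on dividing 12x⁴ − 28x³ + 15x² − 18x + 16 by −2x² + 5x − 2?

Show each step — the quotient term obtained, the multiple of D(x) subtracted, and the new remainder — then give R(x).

R(x) = 8

Step 1: lead(12x⁴ − 28x³ + 15x² − 18x + 16) ÷ lead(D) = 12x⁴ ÷ −2x² = −6x². Subtract (−6x²)·D = 12x⁴ − 30x³ + 12x². Remainder: 2x³ + 3x² − 18x + 16.
Step 2: lead(2x³ + 3x² − 18x + 16) ÷ lead(D) = 2x³ ÷ −2x² = −x. Subtract (−x)·D = 2x³ − 5x² + 2x. Remainder: 8x² − 20x + 16.
Step 3: lead(8x² − 20x + 16) ÷ lead(D) = 8x² ÷ −2x² = −4. Subtract (−4)·D = 8x² − 20x + 8. Remainder: 8.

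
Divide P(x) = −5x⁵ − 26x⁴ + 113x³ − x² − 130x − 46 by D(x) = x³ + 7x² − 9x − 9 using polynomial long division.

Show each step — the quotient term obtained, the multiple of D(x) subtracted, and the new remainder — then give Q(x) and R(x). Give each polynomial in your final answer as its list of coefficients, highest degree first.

Q = [-5, 9, 5]; R = [-4, -1]

Step 1: lead(−5x⁵ − 26x⁴ + 113x³ − x² − 130x − 46) ÷ lead(D) = −5x⁵ ÷ x³ = −5x². Subtract (−5x²)·D = −5x⁵ − 35x⁴ + 45x³ + 45x². Remainder: 9x⁴ + 68x³ − 46x² − 130x − 46.
Step 2: lead(9x⁴ + 68x³ − 46x² − 130x − 46) ÷ lead(D) = 9x⁴ ÷ x³ = 9x. Subtract (9x)·D = 9x⁴ + 63x³ − 81x² − 81x. Remainder: 5x³ + 35x² − 49x − 46.
Step 3: lead(5x³ + 35x² − 49x − 46) ÷ lead(D) = 5x³ ÷ x³ = 5. Subtract (5)·D = 5x³ + 35x² − 45x − 45. Remainder: −4x − 1.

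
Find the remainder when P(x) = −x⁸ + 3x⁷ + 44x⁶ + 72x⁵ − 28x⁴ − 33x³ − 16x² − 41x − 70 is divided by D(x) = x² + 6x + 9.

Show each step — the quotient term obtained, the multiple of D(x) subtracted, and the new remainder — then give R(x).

Step 1: lead(−x⁸ + 3x⁷ + 44x⁶ + 72x⁵ − 28x⁴ − 33x³ − 16x² − 41x − 70) ÷ lead(D) = −x⁸ ÷ x² = −x⁶. Subtract (−x⁶)·D = −x⁸ − 6x⁷ − 9x⁶. Remainder: 9x⁷ + 53x⁶ + 72x⁵ − 28x⁴ − 33x³ − 16x² − 41x − 70.
Step 2: lead(9x⁷ + 53x⁶ + 72x⁵ − 28x⁴ − 33x³ − 16x² − 41x − 70) ÷ lead(D) = 9x⁷ ÷ x² = 9x⁵. Subtract (9x⁵)·D = 9x⁷ + 54x⁶ + 81x⁵. Remainder: −x⁶ − 9x⁵ − 28x⁴ − 33x³ − 16x² − 41x − 70.
Step 3: lead(−x⁶ − 9x⁵ − 28x⁴ − 33x³ − 16x² − 41x − 70) ÷ lead(D) = −x⁶ ÷ x² = −x⁴. Subtract (−x⁴)·D = −x⁶ − 6x⁵ − 9x⁴. Remainder: −3x⁵ − 19x⁴ − 33x³ − 16x² − 41x − 70.
Step 4: lead(−3x⁵ − 19x⁴ − 33x³ − 16x² − 41x − 70) ÷ lead(D) = −3x⁵ ÷ x² = −3x³. Subtract (−3x³)·D = −3x⁵ − 18x⁴ − 27x³. Remainder: −x⁴ − 6x³ − 16x² − 41x − 70.
Step 5: lead(−x⁴ − 6x³ − 16x² − 41x − 70) ÷ lead(D) = −x⁴ ÷ x² = −x². Subtract (−x²)·D = −x⁴ − 6x³ − 9x². Remainder: −7x² − 41x − 70.
Step 6: lead(−7x² − 41x − 70) ÷ lead(D) = −7x² ÷ x² = −7. Subtract (−7)·D = −7x² − 42x − 63. Remainder: x − 7.

R(x) = x − 7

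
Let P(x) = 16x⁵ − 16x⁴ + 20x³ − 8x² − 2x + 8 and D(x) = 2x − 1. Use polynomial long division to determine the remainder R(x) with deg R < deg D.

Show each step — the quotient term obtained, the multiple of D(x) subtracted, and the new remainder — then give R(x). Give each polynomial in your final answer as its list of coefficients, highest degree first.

R = [7]

Step 1: lead(16x⁵ − 16x⁴ + 20x³ − 8x² − 2x + 8) ÷ lead(D) = 16x⁵ ÷ 2x = 8x⁴. Subtract (8x⁴)·D = 16x⁵ − 8x⁴. Remainder: −8x⁴ + 20x³ − 8x² − 2x + 8.
Step 2: lead(−8x⁴ + 20x³ − 8x² − 2x + 8) ÷ lead(D) = −8x⁴ ÷ 2x = −4x³. Subtract (−4x³)·D = −8x⁴ + 4x³. Remainder: 16x³ − 8x² − 2x + 8.
Step 3: lead(16x³ − 8x² − 2x + 8) ÷ lead(D) = 16x³ ÷ 2x = 8x². Subtract (8x²)·D = 16x³ − 8x². Remainder: −2x + 8.
Step 4: lead(−2x + 8) ÷ lead(D) = −2x ÷ 2x = −1. Subtract (−1)·D = −2x + 1. Remainder: 7.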